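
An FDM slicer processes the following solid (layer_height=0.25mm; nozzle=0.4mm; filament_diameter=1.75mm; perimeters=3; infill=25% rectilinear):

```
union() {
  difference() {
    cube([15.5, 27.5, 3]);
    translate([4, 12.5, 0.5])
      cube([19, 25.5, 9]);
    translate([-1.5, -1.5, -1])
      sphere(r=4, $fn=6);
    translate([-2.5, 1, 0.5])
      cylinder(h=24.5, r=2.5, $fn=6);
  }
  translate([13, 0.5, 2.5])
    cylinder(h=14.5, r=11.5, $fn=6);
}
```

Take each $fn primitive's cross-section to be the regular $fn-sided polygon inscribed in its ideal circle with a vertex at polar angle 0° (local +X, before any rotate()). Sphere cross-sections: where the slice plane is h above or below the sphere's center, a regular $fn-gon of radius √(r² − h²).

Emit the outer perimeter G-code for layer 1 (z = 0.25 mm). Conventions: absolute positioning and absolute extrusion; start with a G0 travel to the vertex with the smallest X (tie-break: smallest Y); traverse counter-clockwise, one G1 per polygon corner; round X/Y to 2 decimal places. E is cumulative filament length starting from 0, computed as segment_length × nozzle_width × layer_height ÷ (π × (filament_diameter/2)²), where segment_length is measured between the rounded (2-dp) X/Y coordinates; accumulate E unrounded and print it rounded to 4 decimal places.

At z = 0.25 mm: the cube is present — its section is the full 15.5×27.5 rectangle; the cube at (4, 12.5) is not intersected at this z (z outside [0.5, 9.5]); the sphere at (-1.5, -1.5): section is a regular 6-gon, circumradius = √(r²−h²) = √(4²−1.25²) = 3.800; the cylinder at (-2.5, 1) does not reach this height (z outside [0.5, 25]); Taking the first minus the rest: starting from the 15.5×27.5 cube, the r=4 sphere at (-1.5, -1.5) partially overlaps it — only the 1.64 mm² overlap (of its 37.51 mm²) is removed, clipping the outline — 1 connected region; the cylinder at (13, 0.5) does not reach this height (z outside [2.5, 17]); Merging all regions: only the result so far is present, so the union is just that shape — 1 connected region. The outline is a single polygon with 6 vertices. Extrusion per mm of travel: 0.4 × 0.25 / (π × 0.875²) = 0.041575. Accumulating E over each segment gives final E = 3.5441.

G0 X0.00 Y1.79 Z0.25
G1 X0.40 Y1.79 E0.0166
G1 X1.43 Y0.00 E0.1025
G1 X15.50 Y0.00 E0.6875
G1 X15.50 Y27.50 E1.8308
G1 X0.00 Y27.50 E2.4752
G1 X0.00 Y1.79 E3.5441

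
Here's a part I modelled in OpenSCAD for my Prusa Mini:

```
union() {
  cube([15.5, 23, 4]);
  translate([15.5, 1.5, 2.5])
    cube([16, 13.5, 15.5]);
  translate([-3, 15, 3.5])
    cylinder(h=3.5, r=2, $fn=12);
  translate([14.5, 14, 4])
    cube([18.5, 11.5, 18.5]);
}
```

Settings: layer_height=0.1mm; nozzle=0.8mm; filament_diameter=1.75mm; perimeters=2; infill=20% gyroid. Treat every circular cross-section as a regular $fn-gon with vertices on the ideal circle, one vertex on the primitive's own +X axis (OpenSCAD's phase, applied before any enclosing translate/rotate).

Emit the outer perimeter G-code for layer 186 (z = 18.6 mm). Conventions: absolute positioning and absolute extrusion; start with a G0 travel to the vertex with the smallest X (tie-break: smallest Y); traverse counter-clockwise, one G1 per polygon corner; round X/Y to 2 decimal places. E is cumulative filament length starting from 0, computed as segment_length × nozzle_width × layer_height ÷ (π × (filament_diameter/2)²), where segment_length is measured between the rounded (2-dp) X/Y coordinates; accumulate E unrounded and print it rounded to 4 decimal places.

At z = 18.6 mm: the cube is not intersected at this z (z outside [0, 4]); the cube at (15.5, 1.5) is not intersected at this z (z outside [2.5, 18]); the cylinder at (-3, 15) does not reach this height (z outside [3.5, 7]); the cube at (14.5, 14) (footprint 18.5×11.5) is included at this height; Taking the union: only the 18.5×11.5 cube at (14.5, 14) is present, so the union is just that shape — 1 connected region. The outline is a single polygon with 4 vertices. Extrusion per mm of travel: 0.8 × 0.1 / (π × 0.875²) = 0.033260. Accumulating E over each segment gives final E = 1.9956.

G0 X14.50 Y14.00 Z18.60
G1 X33.00 Y14.00 E0.6153
G1 X33.00 Y25.50 E0.9978
G1 X14.50 Y25.50 E1.6131
G1 X14.50 Y14.00 E1.9956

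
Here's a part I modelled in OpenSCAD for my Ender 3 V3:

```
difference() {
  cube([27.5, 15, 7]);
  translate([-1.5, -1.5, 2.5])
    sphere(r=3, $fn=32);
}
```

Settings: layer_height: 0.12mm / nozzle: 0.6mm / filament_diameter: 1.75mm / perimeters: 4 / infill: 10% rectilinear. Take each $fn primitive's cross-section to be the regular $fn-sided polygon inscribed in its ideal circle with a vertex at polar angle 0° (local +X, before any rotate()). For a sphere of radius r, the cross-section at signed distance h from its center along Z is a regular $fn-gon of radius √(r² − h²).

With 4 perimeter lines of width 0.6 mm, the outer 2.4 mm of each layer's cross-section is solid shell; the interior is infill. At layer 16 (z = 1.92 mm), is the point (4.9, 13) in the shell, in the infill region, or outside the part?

At z = 1.92 mm: the 27.5×15 cube contributes its full rectangle; the r=3 sphere at (-1.5, -1.5) slices to a regular 32-gon of circumradius 2.943 (√(r²−h²) with h=0.58 from center); After the difference (first − rest): starting from the 27.5×15 cube, the r=3 sphere at (-1.5, -1.5) partially overlaps it — only the 0.61 mm² overlap (of its 27.04 mm²) is removed, clipping the outline — 1 connected region. Overall, the cross-section is a single solid region. The nearest boundary edge runs (0.00, 15.00)→(27.50, 15.00); distance from the point to it = 2.00 mm. The point is inside the cross-section, 2.00 mm from the nearest boundary — within the 2.4 mm shell band (4 × 0.6).

shell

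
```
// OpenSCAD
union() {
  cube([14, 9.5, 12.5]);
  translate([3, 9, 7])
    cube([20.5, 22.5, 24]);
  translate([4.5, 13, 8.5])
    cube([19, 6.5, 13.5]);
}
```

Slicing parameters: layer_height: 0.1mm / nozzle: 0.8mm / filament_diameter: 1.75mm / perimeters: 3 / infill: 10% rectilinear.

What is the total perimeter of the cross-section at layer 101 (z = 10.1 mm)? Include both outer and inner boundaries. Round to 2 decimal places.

At z = 10.1 mm: the cube is present — its section is the full 14×9.5 rectangle (perimeter 47.00 mm); the cube at (3, 9) is present — its section is the full 20.5×22.5 rectangle (perimeter 86.00 mm); the 19×6.5 cube at (4.5, 13) contributes its full rectangle (perimeter 51.00 mm); Merging all regions: the regions partially overlap (shared area 129.00 mm²), so the edge portions inside another operand are dropped and the merged outline is re-measured after clipping — boundary = 110.00 mm. Overall, the cross-section is a single solid region. Total boundary length (outer) = 110.00 mm.

110.00 mm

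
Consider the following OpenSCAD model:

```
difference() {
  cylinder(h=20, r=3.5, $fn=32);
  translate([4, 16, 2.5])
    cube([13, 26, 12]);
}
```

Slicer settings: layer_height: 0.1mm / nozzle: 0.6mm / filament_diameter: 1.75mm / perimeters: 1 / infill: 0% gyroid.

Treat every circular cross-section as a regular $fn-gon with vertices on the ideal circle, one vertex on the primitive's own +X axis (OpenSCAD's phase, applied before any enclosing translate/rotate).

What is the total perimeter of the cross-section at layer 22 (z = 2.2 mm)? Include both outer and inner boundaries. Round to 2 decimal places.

At z = 2.2 mm: the r=3.5 cylinder gives a regular 32-gon of circumradius 3.5 (constant along its height) (perimeter = 2·32·3.500·sin(180°/32) = 21.96 mm); the cube at (4, 16) does not reach this height (z outside [2.5, 14.5]); After the difference (first − rest): none of the subtracted shapes is present at this height, so the r=3.5 cylinder is unchanged — boundary = 21.96 mm. Overall, the cross-section is a single solid region. Total boundary length (outer) = 21.96 mm.

21.96 mm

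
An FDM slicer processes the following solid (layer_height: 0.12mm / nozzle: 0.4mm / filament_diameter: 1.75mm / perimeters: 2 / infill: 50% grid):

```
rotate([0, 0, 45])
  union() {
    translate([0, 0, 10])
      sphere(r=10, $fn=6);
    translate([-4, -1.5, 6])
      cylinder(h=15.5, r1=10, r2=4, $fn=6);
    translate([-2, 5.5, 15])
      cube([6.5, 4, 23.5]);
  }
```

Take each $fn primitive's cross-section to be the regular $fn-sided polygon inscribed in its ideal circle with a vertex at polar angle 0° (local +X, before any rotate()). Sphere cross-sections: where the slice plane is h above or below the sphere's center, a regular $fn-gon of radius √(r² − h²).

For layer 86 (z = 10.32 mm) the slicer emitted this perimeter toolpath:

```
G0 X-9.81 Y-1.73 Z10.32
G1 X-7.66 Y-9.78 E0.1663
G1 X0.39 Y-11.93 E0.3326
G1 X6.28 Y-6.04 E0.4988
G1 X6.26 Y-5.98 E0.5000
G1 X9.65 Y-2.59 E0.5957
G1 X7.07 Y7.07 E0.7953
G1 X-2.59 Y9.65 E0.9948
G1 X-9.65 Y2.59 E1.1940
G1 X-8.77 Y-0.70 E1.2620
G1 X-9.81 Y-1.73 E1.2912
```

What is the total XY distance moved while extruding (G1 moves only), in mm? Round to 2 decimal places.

64.70 mm

Sum the Euclidean lengths of each G1 segment: total = 64.70 mm.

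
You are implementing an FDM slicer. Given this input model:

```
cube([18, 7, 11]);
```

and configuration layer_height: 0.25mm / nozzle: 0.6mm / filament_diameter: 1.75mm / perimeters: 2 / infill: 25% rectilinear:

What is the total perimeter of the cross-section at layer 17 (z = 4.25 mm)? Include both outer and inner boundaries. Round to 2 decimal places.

At z = 4.25 mm: the cube (footprint 18×7) is included at this height (perimeter 50.00 mm). Overall, the cross-section is a single solid region. Total boundary length (outer) = 50.00 mm.

50.00 mm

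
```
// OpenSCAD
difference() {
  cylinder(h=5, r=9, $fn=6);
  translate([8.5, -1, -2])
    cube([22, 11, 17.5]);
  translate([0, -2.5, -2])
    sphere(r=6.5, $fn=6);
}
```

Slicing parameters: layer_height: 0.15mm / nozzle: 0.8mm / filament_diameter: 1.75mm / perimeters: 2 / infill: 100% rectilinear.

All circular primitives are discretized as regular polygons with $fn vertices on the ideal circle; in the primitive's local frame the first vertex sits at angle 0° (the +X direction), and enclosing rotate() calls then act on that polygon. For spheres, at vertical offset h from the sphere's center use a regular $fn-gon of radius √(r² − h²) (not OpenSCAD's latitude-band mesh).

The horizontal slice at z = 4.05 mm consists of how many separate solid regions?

At z = 4.05 mm: the r=9 cylinder gives a regular 6-gon of circumradius 9 (constant along its height); the cube at (8.5, -1) is present — its section is the full 22×11 rectangle; the sphere at (0, -2.5): section is a regular 6-gon, circumradius = √(r²−h²) = √(6.5²−6.05²) = 2.376; Taking the first minus the rest: starting from the r=9 cylinder, the 22×11 cube at (8.5, -1) partially overlaps it — only the 0.43 mm² overlap (of its 242.00 mm²) is removed, clipping the outline; the r=6.5 sphere at (0, -2.5) lies wholly inside it (removes its full 14.67 mm² and its 14.26 mm outline becomes a hole wall) — 1 connected region with 1 hole. The result has 1 disconnected region.

1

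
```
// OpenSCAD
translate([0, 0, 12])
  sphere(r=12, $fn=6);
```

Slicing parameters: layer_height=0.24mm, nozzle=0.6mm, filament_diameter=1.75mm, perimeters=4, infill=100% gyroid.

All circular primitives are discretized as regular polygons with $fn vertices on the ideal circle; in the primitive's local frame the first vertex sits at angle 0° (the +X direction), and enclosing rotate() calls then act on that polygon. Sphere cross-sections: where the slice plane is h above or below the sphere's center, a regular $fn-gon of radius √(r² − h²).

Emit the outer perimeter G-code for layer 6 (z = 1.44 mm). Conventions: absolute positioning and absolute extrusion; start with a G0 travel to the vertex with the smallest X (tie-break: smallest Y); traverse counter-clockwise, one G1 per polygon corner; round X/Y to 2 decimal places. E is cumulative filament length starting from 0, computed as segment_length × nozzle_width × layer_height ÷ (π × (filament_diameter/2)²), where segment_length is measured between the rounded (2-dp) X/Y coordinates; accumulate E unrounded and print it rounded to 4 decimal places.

G0 X-5.70 Y0.00 Z1.44
G1 X-2.85 Y-4.94 E0.3414
G1 X2.85 Y-4.94 E0.6827
G1 X5.70 Y0.00 E1.0241
G1 X2.85 Y4.94 E1.3656
G1 X-2.85 Y4.94 E1.7068
G1 X-5.70 Y0.00 E2.0483

At z = 1.44 mm: the r=12 sphere slices to a regular 6-gon of circumradius 5.700 (√(r²−h²) with h=10.56 from center). The outline is a single polygon with 6 vertices. Extrusion per mm of travel: 0.6 × 0.24 / (π × 0.875²) = 0.059868. Accumulating E over each segment gives final E = 2.0483.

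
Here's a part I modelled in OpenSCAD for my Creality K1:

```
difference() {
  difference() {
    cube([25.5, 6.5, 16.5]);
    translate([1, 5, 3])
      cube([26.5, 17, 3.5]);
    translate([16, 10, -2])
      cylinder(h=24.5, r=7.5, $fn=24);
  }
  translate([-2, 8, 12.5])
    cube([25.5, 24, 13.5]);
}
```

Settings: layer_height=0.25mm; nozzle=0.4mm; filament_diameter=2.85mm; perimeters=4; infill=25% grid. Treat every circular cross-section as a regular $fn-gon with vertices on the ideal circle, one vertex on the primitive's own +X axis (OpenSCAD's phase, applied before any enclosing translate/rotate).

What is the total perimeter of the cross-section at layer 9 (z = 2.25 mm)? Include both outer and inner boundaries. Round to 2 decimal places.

67.01 mm

At z = 2.25 mm: the 25.5×6.5 cube contributes its full rectangle (perimeter 64.00 mm); the cube at (1, 5) is absent (z outside [3, 6.5]); the r=7.5 cylinder at (16, 10) contributes a regular 24-gon of circumradius 7.5 (perimeter = 2·24·7.500·sin(180°/24) = 46.99 mm); After the difference (first − rest): starting from the 25.5×6.5 cube, the r=7.5 cylinder at (16, 10) partially overlaps it — only the 37.15 mm² overlap (of its 174.70 mm²) is removed, clipping the outline — boundary = 67.01 mm; the cube at (-2, 8) is not intersected at this z (z outside [12.5, 26]); Taking the first minus the rest: none of the subtracted shapes is present at this height, so the result so far is unchanged — boundary = 67.01 mm. Overall, the cross-section is a single solid region. Total boundary length (outer) = 67.01 mm.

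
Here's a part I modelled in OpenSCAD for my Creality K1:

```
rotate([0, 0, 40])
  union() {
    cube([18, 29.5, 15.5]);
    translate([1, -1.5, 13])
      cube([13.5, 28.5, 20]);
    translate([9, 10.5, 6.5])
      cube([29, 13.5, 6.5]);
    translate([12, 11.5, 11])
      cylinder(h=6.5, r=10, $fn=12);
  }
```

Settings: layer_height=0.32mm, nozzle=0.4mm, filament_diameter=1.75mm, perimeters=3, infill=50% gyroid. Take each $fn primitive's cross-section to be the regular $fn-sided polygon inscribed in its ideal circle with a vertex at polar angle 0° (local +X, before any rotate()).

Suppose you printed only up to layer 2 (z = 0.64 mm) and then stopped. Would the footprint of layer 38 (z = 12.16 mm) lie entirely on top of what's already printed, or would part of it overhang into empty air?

Compare the two slices. At z = 0.64: the cube is present — its section is the full 18×29.5 rectangle (area 531.00 mm²); the cube at (1, -1.5) does not reach this height (z outside [13, 33]); the cube at (9, 10.5) does not reach this height (z outside [6.5, 13]); the cylinder at (12, 11.5) is absent (z outside [11, 17.5]); Combining (union): only the 18×29.5 cube is present, so the union is just that shape — area = 531.00 mm²; (rotated 40° about Z; rotation is an isometry so areas/perimeters/island counts are preserved). At z = 12.16: the cube is present — its section is the full 18×29.5 rectangle (area 531.00 mm²); the cube at (1, -1.5) is not intersected at this z (z outside [13, 33]); the cube at (9, 10.5) (footprint 29×13.5) is included at this height (area 391.50 mm²); the r=10 cylinder at (12, 11.5) contributes a regular 12-gon of circumradius 10 (area = (12/2)·10.000²·sin(360°/12) = 300.00 mm²); Taking the union: the regions partially overlap — summed areas 1222.50 mm² minus the doubly-counted overlap 405.18 mm² gives 817.32 mm² — area = 817.32 mm²; (whole slice rotated 40° about Z — lengths, areas and connectivity unchanged). Checking containment: at z = 12.16 the cross-section extends beyond the z = 0.64 cross-section by about 286.32 mm².

part overhangs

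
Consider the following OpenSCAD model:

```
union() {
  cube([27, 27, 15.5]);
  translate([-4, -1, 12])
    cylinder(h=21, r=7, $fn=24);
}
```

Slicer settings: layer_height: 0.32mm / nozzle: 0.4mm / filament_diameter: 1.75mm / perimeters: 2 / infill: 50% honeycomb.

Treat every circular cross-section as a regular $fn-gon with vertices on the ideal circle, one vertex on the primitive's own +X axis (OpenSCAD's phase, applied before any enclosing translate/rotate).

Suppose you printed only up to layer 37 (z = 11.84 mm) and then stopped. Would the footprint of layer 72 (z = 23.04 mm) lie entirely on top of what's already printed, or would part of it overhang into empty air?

Compare the two slices. At z = 11.84: the cube is present — its section is the full 27×27 rectangle (area 729.00 mm²); the cylinder at (-4, -1) is absent (z outside [12, 33]); Merging all regions: only the 27×27 cube is present, so the union is just that shape — area = 729.00 mm². At z = 23.04: the cube does not reach this height (z outside [0, 15.5]); the r=7 cylinder at (-4, -1) gives a regular 24-gon of circumradius 7 (constant along its height) (area = (24/2)·7.000²·sin(360°/24) = 152.19 mm²); Taking the union: only the r=7 cylinder at (-4, -1) is present, so the union is just that shape — area = 152.19 mm². Checking containment: at z = 23.04 the cross-section extends beyond the z = 11.84 cross-section by about 143.30 mm².

part overhangs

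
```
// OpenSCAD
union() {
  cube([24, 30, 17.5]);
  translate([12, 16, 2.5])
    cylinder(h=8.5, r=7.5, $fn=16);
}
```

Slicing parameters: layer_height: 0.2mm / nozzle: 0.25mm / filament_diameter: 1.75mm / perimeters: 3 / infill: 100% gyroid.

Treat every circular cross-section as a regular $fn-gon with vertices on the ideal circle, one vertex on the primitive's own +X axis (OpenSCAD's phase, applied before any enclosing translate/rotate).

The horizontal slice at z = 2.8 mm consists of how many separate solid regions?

At z = 2.8 mm: the cube (footprint 24×30) is included at this height; the r=7.5 cylinder at (12, 16) gives a regular 16-gon of circumradius 7.5 (constant along its height); Taking the union: the r=7.5 cylinder at (12, 16) lies entirely inside the 24×30 cube, so the union is just the 24×30 cube — 1 connected region. The result has 1 disconnected region.

1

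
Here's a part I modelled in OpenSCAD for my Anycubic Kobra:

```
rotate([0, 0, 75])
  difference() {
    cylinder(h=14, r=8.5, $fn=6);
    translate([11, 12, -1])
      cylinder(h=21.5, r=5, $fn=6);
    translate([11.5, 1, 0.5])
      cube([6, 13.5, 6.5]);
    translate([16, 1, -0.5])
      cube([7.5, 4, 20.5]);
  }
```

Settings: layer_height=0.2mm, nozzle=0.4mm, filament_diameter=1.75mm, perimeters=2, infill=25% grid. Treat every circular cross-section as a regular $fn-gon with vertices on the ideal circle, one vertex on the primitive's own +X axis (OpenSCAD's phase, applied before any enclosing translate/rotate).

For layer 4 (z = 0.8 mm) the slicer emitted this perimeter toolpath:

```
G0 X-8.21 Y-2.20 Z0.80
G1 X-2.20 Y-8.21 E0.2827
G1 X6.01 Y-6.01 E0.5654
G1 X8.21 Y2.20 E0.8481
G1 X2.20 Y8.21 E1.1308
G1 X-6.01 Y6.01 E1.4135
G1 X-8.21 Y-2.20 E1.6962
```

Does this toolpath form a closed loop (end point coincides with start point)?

Start point (G0): (-8.21, -2.20). End point (last G1): the path returns to the start — closed.

yes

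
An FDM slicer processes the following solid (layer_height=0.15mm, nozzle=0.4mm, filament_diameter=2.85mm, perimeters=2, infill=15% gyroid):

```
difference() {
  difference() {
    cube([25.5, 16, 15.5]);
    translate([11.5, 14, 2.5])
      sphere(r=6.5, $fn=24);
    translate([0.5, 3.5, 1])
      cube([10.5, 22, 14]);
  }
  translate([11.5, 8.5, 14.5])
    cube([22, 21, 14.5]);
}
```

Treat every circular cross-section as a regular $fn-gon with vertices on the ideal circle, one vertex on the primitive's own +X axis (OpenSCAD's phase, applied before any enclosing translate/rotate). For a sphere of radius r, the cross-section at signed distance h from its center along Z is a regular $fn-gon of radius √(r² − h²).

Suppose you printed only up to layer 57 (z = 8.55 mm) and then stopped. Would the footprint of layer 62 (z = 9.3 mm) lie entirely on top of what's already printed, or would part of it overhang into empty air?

Compare the two slices. At z = 8.55: the cube (footprint 25.5×16) is included at this height (area 408.00 mm²); the sphere at (11.5, 14): section is a regular 24-gon, circumradius = √(r²−h²) = √(6.5²−6.05²) = 2.376 (area = (24/2)·2.376²·sin(360°/24) = 17.54 mm²); the cube at (0.5, 3.5) is present — its section is the full 10.5×22 rectangle (area 231.00 mm²); Subtracting the remaining from the first: starting from the 25.5×16 cube (408.00 mm²), the r=6.5 sphere at (11.5, 14) partially overlaps it — only the 16.92 mm² overlap (of its 17.54 mm²) is removed, clipping the outline; the 10.5×22 cube at (0.5, 3.5) partially overlaps it — only the 124.96 mm² overlap (of its 231.00 mm²) is removed, clipping the outline — area = 266.12 mm²; the cube at (11.5, 8.5) does not reach this height (z outside [14.5, 29]); Taking the first minus the rest: none of the subtracted shapes is present at this height, so the result so far is unchanged — area = 266.12 mm². At z = 9.3: the 25.5×16 cube contributes its full rectangle (area 408.00 mm²); the sphere at (11.5, 14) is not intersected at this z (|z−center|=6.800 > r=6.5); the cube at (0.5, 3.5) (footprint 10.5×22) is included at this height (area 231.00 mm²); After the difference (first − rest): starting from the 25.5×16 cube (408.00 mm²), the 10.5×22 cube at (0.5, 3.5) partially overlaps it — only the 131.25 mm² overlap (of its 231.00 mm²) is removed, clipping the outline — area = 276.75 mm²; the cube at (11.5, 8.5) is not intersected at this z (z outside [14.5, 29]); Subtracting the remaining from the first: none of the subtracted shapes is present at this height, so that combined region is unchanged — area = 276.75 mm². Checking containment: at z = 9.3 the cross-section extends beyond the z = 8.55 cross-section by about 10.63 mm².

part overhangs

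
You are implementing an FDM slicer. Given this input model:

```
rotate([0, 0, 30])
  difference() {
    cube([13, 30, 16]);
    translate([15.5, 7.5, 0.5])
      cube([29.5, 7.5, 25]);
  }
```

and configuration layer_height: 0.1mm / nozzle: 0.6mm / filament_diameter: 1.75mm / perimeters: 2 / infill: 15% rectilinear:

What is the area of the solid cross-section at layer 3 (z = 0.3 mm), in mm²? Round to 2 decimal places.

At z = 0.3 mm: the 13×30 cube contributes its full rectangle (area 390.00 mm²); the cube at (15.5, 7.5) is absent (z outside [0.5, 25.5]); Subtracting the remaining from the first: none of the subtracted shapes is present at this height, so the 13×30 cube is unchanged — area = 390.00 mm²; (whole slice rotated 30° about Z — lengths, areas and connectivity unchanged). Overall, the cross-section is a single solid region. Net area = 390.00 mm².

390.00 mm²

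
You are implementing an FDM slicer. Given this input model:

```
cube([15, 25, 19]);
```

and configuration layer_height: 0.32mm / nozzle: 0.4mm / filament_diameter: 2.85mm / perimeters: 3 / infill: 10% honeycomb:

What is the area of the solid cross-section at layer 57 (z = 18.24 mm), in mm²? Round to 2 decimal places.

At z = 18.24 mm: the 15×25 cube contributes its full rectangle (area 375.00 mm²). Overall, the cross-section is a single solid region. Net area = 375.00 mm².

375.00 mm²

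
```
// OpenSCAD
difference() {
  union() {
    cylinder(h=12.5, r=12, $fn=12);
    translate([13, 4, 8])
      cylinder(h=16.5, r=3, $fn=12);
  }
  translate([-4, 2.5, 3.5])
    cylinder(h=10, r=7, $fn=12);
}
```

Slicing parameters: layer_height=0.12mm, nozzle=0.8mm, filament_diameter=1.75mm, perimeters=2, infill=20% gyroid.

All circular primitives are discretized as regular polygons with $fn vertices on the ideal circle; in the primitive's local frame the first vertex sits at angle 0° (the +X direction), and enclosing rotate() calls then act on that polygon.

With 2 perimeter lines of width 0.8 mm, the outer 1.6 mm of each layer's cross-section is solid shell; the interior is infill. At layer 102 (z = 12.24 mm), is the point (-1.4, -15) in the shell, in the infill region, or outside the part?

outside

At z = 12.24 mm: the r=12 cylinder contributes a regular 12-gon of circumradius 12; the r=3 cylinder at (13, 4) gives a regular 12-gon of circumradius 3 (constant along its height); Merging all regions: the regions partially overlap (shared area 2.77 mm²), so overlapping operands fuse into one piece — 1 connected region; the cylinder at (-4, 2.5): section is a regular 12-gon, circumradius r=7; Subtracting the remaining from the first: starting from that combined region, the r=7 cylinder at (-4, 2.5) lies wholly inside it (removes its full 147.00 mm² and its 43.48 mm outline becomes a hole wall) — 1 connected region with 1 hole. Overall, the cross-section is one region with 1 hole. The nearest boundary edge runs (-0.00, -12.00)→(-6.00, -10.39); distance from the point to it = 3.26 mm. The point is not inside any of the regions above, so it lies outside the cross-section (3.26 mm from the nearest boundary).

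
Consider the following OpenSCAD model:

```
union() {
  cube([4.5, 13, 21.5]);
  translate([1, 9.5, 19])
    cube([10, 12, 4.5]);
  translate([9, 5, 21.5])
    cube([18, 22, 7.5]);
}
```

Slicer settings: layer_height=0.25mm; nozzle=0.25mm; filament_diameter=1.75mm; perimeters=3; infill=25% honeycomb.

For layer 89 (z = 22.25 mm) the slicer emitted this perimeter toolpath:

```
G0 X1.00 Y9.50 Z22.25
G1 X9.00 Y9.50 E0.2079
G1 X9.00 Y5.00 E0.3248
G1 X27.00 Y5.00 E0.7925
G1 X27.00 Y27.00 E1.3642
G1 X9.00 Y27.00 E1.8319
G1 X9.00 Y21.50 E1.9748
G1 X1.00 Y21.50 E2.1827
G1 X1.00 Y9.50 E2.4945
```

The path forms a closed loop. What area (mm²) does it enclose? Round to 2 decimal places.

Apply the shoelace formula to the sequence of (X, Y) vertices; enclosed area = 492.00 mm².

492.00 mm²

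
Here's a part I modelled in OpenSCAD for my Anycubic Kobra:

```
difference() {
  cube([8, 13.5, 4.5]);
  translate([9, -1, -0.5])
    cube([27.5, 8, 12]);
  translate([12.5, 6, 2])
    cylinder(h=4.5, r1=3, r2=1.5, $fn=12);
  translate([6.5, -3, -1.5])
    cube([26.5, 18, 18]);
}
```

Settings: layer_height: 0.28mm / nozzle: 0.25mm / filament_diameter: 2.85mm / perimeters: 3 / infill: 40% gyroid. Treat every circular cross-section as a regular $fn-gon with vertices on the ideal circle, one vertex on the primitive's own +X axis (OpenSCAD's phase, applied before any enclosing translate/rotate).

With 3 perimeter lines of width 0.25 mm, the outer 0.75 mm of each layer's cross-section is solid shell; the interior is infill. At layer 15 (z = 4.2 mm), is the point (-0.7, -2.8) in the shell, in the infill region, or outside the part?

At z = 4.2 mm: the cube (footprint 8×13.5) is included at this height; the 27.5×8 cube at (9, -1) contributes its full rectangle; the cone at (12.5, 6) (r1=3→r2=1.5) has section circumradius 2.267 here — a regular 12-gon; the cube at (6.5, -3) is present — its section is the full 26.5×18 rectangle; Subtracting the remaining from the first: starting from the 8×13.5 cube, the 27.5×8 cube at (9, -1) misses the remaining region (no effect); the cone at (12.5, 6) misses the remaining region (no effect); the 26.5×18 cube at (6.5, -3) partially overlaps it — only the 20.25 mm² overlap (of its 477.00 mm²) is removed, clipping the outline — 1 connected region. Overall, the cross-section is a single solid region. The nearest boundary edge runs (0.00, 0.00)→(0.00, 13.50); distance from the point to it = 2.89 mm. The point is not inside any of the regions above, so it lies outside the cross-section (2.89 mm from the nearest boundary).

outside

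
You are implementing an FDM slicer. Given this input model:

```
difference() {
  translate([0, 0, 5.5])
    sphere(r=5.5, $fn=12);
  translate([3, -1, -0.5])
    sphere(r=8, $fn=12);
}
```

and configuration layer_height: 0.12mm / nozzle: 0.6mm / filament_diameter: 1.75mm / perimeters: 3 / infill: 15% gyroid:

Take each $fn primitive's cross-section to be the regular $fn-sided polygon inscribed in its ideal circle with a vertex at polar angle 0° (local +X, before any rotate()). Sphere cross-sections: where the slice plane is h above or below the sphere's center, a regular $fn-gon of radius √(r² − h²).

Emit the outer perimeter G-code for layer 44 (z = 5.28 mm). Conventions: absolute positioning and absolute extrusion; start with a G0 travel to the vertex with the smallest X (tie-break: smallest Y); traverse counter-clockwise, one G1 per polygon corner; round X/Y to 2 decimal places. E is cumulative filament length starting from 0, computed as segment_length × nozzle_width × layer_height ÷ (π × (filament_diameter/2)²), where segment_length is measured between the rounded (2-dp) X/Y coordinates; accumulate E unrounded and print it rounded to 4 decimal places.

G0 X-5.50 Y0.00 Z5.28
G1 X-4.76 Y-2.75 E0.0852
G1 X-2.75 Y-4.76 E0.1703
G1 X-0.08 Y-5.47 E0.2530
G1 X-1.79 Y-3.77 E0.3252
G1 X-2.53 Y-1.00 E0.4110
G1 X-1.79 Y1.77 E0.4969
G1 X0.23 Y3.79 E0.5824
G1 X2.98 Y4.53 E0.6676
G1 X2.75 Y4.76 E0.6774
G1 X0.00 Y5.50 E0.7626
G1 X-2.75 Y4.76 E0.8479
G1 X-4.76 Y2.75 E0.9329
G1 X-5.50 Y0.00 E1.0182

At z = 5.28 mm: the sphere: section is a regular 12-gon, circumradius = √(r²−h²) = √(5.5²−0.22²) = 5.496; the r=8 sphere at (3, -1) contributes a regular 12-gon of circumradius √(8²−5.78²) = 5.531; Subtracting the remaining from the first: starting from the r=5.5 sphere, the r=8 sphere at (3, -1) partially overlaps it — only the 57.56 mm² overlap (of its 91.77 mm²) is removed, clipping the outline — 1 connected region. The outline is a single polygon with 13 vertices. Extrusion per mm of travel: 0.6 × 0.12 / (π × 0.875²) = 0.029934. Accumulating E over each segment gives final E = 1.0182.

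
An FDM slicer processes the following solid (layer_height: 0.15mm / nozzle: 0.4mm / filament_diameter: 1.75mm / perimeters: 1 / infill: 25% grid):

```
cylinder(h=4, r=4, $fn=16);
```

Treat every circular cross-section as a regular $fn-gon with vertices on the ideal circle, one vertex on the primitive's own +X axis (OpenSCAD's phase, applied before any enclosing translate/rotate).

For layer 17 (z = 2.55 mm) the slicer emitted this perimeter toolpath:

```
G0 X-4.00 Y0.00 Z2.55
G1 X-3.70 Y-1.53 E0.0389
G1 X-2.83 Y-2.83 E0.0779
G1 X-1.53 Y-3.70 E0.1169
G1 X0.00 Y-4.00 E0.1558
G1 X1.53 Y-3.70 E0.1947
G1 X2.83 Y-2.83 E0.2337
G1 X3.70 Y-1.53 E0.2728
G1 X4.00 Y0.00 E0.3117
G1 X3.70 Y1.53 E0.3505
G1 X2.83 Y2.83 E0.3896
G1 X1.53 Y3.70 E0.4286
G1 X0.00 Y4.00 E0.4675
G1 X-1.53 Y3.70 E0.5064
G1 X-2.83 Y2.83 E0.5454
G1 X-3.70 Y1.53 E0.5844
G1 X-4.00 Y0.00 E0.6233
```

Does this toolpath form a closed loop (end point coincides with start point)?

yes

Start point (G0): (-4.00, 0.00). End point (last G1): the path returns to the start — closed.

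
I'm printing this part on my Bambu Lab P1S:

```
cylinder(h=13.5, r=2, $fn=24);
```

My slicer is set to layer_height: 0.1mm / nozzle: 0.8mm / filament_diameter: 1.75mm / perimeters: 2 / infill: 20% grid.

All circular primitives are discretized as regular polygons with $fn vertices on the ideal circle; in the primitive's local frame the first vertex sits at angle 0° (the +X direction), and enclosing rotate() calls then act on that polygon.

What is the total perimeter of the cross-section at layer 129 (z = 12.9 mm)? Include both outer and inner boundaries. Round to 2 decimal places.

12.53 mm

At z = 12.9 mm: the r=2 cylinder gives a regular 24-gon of circumradius 2 (constant along its height) (perimeter = 2·24·2.000·sin(180°/24) = 12.53 mm). Overall, the cross-section is a single solid region. Total boundary length (outer) = 12.53 mm.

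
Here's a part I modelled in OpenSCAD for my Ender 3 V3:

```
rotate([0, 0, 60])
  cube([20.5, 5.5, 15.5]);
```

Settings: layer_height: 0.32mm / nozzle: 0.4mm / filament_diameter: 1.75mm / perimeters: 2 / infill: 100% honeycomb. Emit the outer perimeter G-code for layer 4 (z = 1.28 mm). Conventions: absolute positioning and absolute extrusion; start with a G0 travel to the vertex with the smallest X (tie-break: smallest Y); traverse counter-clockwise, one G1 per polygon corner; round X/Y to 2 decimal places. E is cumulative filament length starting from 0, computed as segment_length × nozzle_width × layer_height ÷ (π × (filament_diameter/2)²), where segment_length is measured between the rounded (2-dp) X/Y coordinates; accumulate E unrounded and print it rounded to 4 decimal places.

G0 X-4.76 Y2.75 Z1.28
G1 X0.00 Y0.00 E0.2925
G1 X10.25 Y17.75 E1.3833
G1 X5.49 Y20.50 E1.6759
G1 X-4.76 Y2.75 E2.7666

At z = 1.28 mm: the cube is present — its section is the full 20.5×5.5 rectangle; (rotated 60° about Z; rotation is an isometry so areas/perimeters/island counts are preserved). The outline is a single polygon with 4 vertices. Extrusion per mm of travel: 0.4 × 0.32 / (π × 0.875²) = 0.053216. Accumulating E over each segment gives final E = 2.7666.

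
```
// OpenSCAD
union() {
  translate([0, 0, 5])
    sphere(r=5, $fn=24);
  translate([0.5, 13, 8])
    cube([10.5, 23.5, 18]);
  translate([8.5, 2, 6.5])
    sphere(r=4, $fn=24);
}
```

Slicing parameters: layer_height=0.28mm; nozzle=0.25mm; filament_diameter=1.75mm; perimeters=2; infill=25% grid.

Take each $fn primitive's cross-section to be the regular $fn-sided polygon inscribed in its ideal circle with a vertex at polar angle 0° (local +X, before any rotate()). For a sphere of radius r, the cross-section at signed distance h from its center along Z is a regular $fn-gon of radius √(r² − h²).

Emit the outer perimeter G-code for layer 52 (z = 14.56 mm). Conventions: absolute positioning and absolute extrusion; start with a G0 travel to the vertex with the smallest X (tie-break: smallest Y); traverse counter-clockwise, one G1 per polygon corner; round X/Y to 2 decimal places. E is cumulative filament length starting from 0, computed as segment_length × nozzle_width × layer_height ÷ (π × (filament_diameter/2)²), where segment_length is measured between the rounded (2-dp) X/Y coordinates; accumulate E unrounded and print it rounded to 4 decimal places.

G0 X0.50 Y13.00 Z14.56
G1 X11.00 Y13.00 E0.3056
G1 X11.00 Y36.50 E0.9895
G1 X0.50 Y36.50 E1.2951
G1 X0.50 Y13.00 E1.9790

At z = 14.56 mm: the sphere does not reach this height (|z−center|=9.560 > r=5); the 10.5×23.5 cube at (0.5, 13) contributes its full rectangle; the sphere at (8.5, 2) is absent (|z−center|=8.060 > r=4); Taking the union: only the 10.5×23.5 cube at (0.5, 13) is present, so the union is just that shape — 1 connected region. The outline is a single polygon with 4 vertices. Extrusion per mm of travel: 0.25 × 0.28 / (π × 0.875²) = 0.029103. Accumulating E over each segment gives final E = 1.9790.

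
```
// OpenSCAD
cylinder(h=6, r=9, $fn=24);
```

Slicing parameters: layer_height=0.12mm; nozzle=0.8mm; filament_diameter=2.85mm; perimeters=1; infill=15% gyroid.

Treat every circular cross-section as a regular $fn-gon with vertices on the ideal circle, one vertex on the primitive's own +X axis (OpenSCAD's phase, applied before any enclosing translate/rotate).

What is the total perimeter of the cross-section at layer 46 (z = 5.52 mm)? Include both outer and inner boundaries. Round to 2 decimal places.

At z = 5.52 mm: the cylinder: section is a regular 24-gon, circumradius r=9 (perimeter = 2·24·9.000·sin(180°/24) = 56.39 mm). Overall, the cross-section is a single solid region. Total boundary length (outer) = 56.39 mm.

56.39 mm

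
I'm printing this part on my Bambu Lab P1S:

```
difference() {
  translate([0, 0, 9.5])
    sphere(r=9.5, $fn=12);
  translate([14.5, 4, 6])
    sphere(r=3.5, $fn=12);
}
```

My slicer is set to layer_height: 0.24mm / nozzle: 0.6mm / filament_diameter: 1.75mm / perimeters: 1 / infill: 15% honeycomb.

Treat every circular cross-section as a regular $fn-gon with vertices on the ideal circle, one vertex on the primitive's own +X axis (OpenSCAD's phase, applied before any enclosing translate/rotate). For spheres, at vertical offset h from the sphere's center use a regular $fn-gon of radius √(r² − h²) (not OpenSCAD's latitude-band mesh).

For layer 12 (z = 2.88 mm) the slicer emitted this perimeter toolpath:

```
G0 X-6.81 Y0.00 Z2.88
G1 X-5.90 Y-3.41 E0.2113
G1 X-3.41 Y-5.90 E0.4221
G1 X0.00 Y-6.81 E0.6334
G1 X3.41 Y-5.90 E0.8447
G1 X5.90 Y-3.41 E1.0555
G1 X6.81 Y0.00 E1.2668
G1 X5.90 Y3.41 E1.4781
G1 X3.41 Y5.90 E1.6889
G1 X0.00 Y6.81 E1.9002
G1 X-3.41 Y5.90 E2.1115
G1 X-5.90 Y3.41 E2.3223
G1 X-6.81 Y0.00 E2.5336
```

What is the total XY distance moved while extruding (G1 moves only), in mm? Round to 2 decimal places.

Sum the Euclidean lengths of each G1 segment: total = 42.32 mm.

42.32 mm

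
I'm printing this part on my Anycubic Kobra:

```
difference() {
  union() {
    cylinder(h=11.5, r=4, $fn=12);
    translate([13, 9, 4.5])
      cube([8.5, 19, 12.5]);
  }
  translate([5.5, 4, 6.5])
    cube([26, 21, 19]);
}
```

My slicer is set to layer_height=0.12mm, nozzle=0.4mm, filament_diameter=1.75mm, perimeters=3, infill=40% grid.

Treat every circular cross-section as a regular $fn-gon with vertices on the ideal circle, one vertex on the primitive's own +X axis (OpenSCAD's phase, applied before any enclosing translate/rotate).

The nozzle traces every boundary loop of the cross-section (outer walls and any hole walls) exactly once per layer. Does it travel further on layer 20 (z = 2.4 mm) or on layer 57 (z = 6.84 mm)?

layer 57 (z = 6.84 mm)

Layer 20 (z = 2.4): the r=4 cylinder contributes a regular 12-gon of circumradius 4 (perimeter = 2·12·4.000·sin(180°/12) = 24.85 mm); the cube at (13, 9) does not reach this height (z outside [4.5, 17]); Combining (union): only the r=4 cylinder is present, so the union is just that shape — boundary = 24.85 mm; the cube at (5.5, 4) does not reach this height (z outside [6.5, 25.5]); After the difference (first − rest): none of the subtracted shapes is present at this height, so that combined region is unchanged — boundary = 24.85 mm. So its perimeter = 24.85 mm. Layer 57 (z = 6.84): the r=4 cylinder contributes a regular 12-gon of circumradius 4 (perimeter = 2·12·4.000·sin(180°/12) = 24.85 mm); the cube at (13, 9) (footprint 8.5×19) is included at this height (perimeter 55.00 mm); Merging all regions: the 2 present regions are separate (no shared area or edge), so areas and boundary lengths simply add and each stays a separate island — boundary = 79.85 mm; the cube at (5.5, 4) is present — its section is the full 26×21 rectangle (perimeter 94.00 mm); Taking the first minus the rest: starting from the result so far, the 26×21 cube at (5.5, 4) partially overlaps it — only the 136.00 mm² overlap (of its 546.00 mm²) is removed, clipping the outline — boundary = 47.85 mm. So its perimeter = 47.85 mm. Layer 57 is larger (47.85 vs 24.85 mm).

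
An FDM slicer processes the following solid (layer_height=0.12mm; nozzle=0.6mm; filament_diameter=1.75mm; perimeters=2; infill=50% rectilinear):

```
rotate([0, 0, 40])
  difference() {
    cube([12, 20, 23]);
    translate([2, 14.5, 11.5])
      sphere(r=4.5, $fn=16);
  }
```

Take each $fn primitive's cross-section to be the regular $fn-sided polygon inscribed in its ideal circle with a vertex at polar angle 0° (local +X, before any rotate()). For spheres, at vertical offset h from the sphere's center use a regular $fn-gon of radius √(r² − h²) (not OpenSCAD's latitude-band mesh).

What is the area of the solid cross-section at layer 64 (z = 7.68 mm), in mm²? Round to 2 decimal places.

223.26 mm²

At z = 7.68 mm: the 12×20 cube contributes its full rectangle (area 240.00 mm²); the r=4.5 sphere at (2, 14.5) slices to a regular 16-gon of circumradius 2.379 (√(r²−h²) with h=3.82 from center) (area = (16/2)·2.379²·sin(360°/16) = 17.32 mm²); Taking the first minus the rest: starting from the 12×20 cube (240.00 mm²), the r=4.5 sphere at (2, 14.5) partially overlaps it — only the 16.74 mm² overlap (of its 17.32 mm²) is removed, clipping the outline — area = 223.26 mm²; (rotated 40° about Z; rotation is an isometry so areas/perimeters/island counts are preserved). Overall, the cross-section is a single solid region. Net area = 223.26 mm².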